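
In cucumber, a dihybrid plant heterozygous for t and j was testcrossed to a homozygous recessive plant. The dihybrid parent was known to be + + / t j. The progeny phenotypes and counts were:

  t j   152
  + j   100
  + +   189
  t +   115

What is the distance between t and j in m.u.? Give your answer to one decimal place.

The recombinant classes are + j and t +: 100 + 115 = 215.
Recombination frequency = 215/556 = 0.3867 ≈ 38.7%, i.e. 38.7 m.u.

38.7 m.u.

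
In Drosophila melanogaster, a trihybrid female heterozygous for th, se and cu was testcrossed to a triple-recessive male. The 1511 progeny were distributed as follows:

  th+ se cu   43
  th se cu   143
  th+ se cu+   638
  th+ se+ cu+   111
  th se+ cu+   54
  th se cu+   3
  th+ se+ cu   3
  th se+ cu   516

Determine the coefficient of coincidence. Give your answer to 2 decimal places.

The two most frequent reciprocal classes, th se+ cu and th+ se cu+, are the parental types, so the F1 was th se+ cu / th+ se cu+.
The two rarest classes, th+ se+ cu and th se cu+, are the double crossovers. Comparing them with the parentals, only the th allele has switched, so th is the middle locus and the order is se – th – cu.
se–th: (254 + 6)/1511 = 0.1721; th–cu: (97 + 6)/1511 = 0.0682.
Expected DCO frequency = 0.1721 × 0.0682 ≈ 0.01174; observed = 6/1511 ≈ 0.00397.
Coefficient of coincidence = 0.00397/0.01174 ≈ 0.34.

0.34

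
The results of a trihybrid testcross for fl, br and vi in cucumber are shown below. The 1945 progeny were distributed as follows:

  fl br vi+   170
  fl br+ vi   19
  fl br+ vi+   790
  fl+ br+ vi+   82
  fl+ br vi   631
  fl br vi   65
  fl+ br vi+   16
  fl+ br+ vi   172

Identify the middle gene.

The two most frequent reciprocal classes, fl br+ vi+ and fl+ br vi, are the parental types, so the F1 was fl br+ vi+ / fl+ br vi.
The two rarest classes, fl br+ vi and fl+ br vi+, are the double crossovers. Comparing them with the parentals, only the vi allele has switched, so vi is the middle locus and the order is fl – vi – br.

vi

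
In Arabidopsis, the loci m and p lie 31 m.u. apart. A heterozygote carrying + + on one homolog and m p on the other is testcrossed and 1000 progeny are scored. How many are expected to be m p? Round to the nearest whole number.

A map distance of 31 m.u. corresponds to a recombination frequency of 0.310.
The F1 is + + / m p, so m p is a parental gamete class with expected frequency (1 − r)/2 = 0.690/2 = 0.3450.
Expected number = 0.3450 × 1000 = 345.00 ≈ 345.

345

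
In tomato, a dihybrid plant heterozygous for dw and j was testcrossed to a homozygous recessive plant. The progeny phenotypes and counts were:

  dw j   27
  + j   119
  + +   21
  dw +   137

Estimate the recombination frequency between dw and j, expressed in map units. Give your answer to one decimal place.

The two most frequent classes, + j (119) and dw + (137), are the parental types, so the F1 was + j / dw +.
The recombinant classes are + + and dw j: 21 + 27 = 48.
Recombination frequency = 48/304 = 0.1579 ≈ 15.8%, i.e. 15.8 map units.

15.8 map units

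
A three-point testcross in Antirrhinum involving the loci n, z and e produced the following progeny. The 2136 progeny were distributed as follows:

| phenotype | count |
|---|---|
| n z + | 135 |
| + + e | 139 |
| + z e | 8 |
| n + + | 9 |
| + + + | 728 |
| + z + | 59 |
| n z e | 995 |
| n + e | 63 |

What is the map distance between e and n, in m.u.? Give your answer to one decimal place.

The two most frequent reciprocal classes, + + + and n z e, are the parental types, so the F1 was + + + / n z e.
The two rarest classes, n + + and + z e, are the double crossovers. Comparing them with the parentals, only the n allele has switched, so n is the middle locus and the order is e – n – z.
Crossovers in the e–n interval produce the single-crossover classes + + e and n z + (139 + 135 = 274) plus the double crossovers (17).
RF(e–n) = (274 + 17) / 2136 = 291/2136 = 0.1362 → 13.6 m.u.

13.6 m.u.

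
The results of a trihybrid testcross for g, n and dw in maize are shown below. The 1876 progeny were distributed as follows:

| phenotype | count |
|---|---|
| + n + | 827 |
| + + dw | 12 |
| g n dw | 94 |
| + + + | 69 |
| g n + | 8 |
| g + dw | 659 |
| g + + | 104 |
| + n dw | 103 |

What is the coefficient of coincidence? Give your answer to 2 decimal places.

0.90

The two most frequent reciprocal classes, + n + and g + dw, are the parental types, so the F1 was + n + / g + dw.
The two rarest classes, g n + and + + dw, are the double crossovers. Comparing them with the parentals, only the g allele has switched, so g is the middle locus and the order is dw – g – n.
dw–g: (207 + 20)/1876 = 0.1210; g–n: (163 + 20)/1876 = 0.0975.
Expected DCO frequency = 0.1210 × 0.0975 ≈ 0.01180; observed = 20/1876 ≈ 0.01066.
Coefficient of coincidence = 0.01066/0.01180 ≈ 0.90.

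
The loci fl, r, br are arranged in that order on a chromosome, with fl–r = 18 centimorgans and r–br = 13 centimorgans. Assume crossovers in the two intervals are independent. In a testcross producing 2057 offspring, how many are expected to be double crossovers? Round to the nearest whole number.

Map distances give recombination frequencies of 0.180 and 0.130 for the two intervals.
With no interference, expected double-crossover frequency = 0.180 × 0.130 = 0.02340.
Expected number = 0.02340 × 2057 = 48.13 ≈ 48.

48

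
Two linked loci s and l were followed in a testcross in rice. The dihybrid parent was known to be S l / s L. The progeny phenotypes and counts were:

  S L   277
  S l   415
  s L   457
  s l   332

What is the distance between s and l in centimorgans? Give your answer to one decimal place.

41.1 centimorgans

The recombinant classes are S L and s l: 277 + 332 = 609.
Recombination frequency = 609/1481 = 0.4112 ≈ 41.1%, i.e. 41.1 centimorgans.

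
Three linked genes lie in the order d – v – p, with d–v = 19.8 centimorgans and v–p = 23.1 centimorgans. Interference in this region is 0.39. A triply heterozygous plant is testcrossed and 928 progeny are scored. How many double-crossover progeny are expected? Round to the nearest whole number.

Map distances give recombination frequencies of 0.198 and 0.231 for the two intervals.
With interference 0.39 (so coincidence = 0.61), expected double-crossover frequency = 0.198 × 0.231 × 0.61 = 0.02790.
Expected number = 0.02790 × 928 = 25.89 ≈ 26.

26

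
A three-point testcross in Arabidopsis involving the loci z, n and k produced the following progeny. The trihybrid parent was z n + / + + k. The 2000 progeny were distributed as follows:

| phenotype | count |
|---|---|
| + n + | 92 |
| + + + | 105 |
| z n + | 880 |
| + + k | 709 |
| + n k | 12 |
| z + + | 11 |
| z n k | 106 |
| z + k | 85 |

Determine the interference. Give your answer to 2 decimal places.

0.02

The two rarest classes, z + + and + n k, are the double crossovers. Comparing them with the parentals, only the n allele has switched, so n is the middle locus and the order is k – n – z.
k–n: (211 + 23)/2000 = 0.1170; n–z: (177 + 23)/2000 = 0.1000.
Expected DCO frequency = 0.1170 × 0.1000 ≈ 0.01170; observed = 23/2000 ≈ 0.01150.
Coefficient of coincidence = 0.01150/0.01170 ≈ 0.98; interference = 1 − 0.98 = 0.02.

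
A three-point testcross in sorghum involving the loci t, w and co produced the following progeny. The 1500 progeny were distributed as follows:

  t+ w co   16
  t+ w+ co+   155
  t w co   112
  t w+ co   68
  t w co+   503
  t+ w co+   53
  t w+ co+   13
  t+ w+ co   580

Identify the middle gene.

The two most frequent reciprocal classes, t+ w+ co and t w co+, are the parental types, so the F1 was t+ w+ co / t w co+.
The two rarest classes, t+ w co and t w+ co+, are the double crossovers. Comparing them with the parentals, only the w allele has switched, so w is the middle locus and the order is t – w – co.

w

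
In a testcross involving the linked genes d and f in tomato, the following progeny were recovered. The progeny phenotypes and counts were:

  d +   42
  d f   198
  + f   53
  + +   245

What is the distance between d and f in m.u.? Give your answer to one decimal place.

17.7 m.u.

The two most frequent classes, + + (245) and d f (198), are the parental types, so the F1 was + + / d f.
The recombinant classes are + f and d +: 53 + 42 = 95.
Recombination frequency = 95/538 = 0.1766 ≈ 17.7%, i.e. 17.7 m.u.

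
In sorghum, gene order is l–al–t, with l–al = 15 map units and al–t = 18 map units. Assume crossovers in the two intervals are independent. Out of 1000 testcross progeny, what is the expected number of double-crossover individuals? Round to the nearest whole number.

27

Map distances give recombination frequencies of 0.150 and 0.180 for the two intervals.
With no interference, expected double-crossover frequency = 0.150 × 0.180 = 0.02700.
Expected number = 0.02700 × 1000 = 27.00 ≈ 27.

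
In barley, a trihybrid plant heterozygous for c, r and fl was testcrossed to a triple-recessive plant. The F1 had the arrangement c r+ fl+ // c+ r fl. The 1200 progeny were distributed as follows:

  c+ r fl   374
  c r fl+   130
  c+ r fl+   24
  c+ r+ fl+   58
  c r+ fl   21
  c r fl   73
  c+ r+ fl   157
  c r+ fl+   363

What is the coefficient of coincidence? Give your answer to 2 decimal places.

0.92

The two rarest classes, c r+ fl and c+ r fl+, are the double crossovers. Comparing them with the parentals, only the fl allele has switched, so fl is the middle locus and the order is c – fl – r.
c–fl: (131 + 45)/1200 = 0.1467; fl–r: (287 + 45)/1200 = 0.2767.
Expected DCO frequency = 0.1467 × 0.2767 ≈ 0.04059; observed = 45/1200 ≈ 0.03750.
Coefficient of coincidence = 0.03750/0.04059 ≈ 0.92.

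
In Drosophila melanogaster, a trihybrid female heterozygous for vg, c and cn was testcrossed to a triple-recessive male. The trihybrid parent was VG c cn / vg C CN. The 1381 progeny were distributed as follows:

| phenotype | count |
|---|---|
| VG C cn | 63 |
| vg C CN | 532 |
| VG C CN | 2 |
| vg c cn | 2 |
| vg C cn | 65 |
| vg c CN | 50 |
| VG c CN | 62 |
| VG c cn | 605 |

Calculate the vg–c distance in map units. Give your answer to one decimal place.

8.5 map units

The two rarest classes, vg c cn and VG C CN, are the double crossovers. Comparing them with the parentals, only the vg allele has switched, so vg is the middle locus and the order is cn – vg – c.
Crossovers in the vg–c interval produce the single-crossover classes VG C cn and vg c CN (63 + 50 = 113) plus the double crossovers (4).
RF(vg–c) = (113 + 4) / 1381 = 117/1381 = 0.0847 → 8.5 map units.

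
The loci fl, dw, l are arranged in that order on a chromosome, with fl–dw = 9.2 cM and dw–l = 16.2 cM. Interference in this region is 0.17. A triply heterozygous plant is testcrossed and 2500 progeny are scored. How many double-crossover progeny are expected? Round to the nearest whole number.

31

Map distances give recombination frequencies of 0.092 and 0.162 for the two intervals.
With interference 0.17 (so coincidence = 0.83), expected double-crossover frequency = 0.092 × 0.162 × 0.83 = 0.01237.
Expected number = 0.01237 × 2500 = 30.93 ≈ 31.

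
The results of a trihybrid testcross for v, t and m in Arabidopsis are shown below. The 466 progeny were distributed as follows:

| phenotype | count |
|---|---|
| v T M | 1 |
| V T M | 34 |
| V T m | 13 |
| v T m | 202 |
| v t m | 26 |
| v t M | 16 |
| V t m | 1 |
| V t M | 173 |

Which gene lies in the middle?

The two most frequent reciprocal classes, v T m and V t M, are the parental types, so the F1 was v T m / V t M.
The two rarest classes, v T M and V t m, are the double crossovers. Comparing them with the parentals, only the m allele has switched, so m is the middle locus and the order is v – m – t.

m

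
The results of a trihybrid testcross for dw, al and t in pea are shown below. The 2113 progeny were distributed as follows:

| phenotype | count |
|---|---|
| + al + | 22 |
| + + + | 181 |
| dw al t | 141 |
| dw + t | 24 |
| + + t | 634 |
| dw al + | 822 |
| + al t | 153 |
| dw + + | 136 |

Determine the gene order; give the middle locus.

dw

The two most frequent reciprocal classes, + + t and dw al +, are the parental types, so the F1 was + + t / dw al +.
The two rarest classes, dw + t and + al +, are the double crossovers. Comparing them with the parentals, only the dw allele has switched, so dw is the middle locus and the order is t – dw – al.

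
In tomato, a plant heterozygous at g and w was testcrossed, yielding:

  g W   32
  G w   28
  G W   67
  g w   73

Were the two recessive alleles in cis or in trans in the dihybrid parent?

The two most frequent classes are G W (67) and g w (73); these are the parental (non-recombinant) types.
So the F1 carried G W on one chromosome and g w on the other — the recessive alleles are on the same chromosome (cis / coupling).

cis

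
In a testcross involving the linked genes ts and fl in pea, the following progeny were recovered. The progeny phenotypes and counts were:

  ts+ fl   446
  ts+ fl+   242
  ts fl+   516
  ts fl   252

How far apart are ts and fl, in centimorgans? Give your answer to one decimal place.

The two most frequent classes, ts+ fl (446) and ts fl+ (516), are the parental types, so the F1 was ts+ fl / ts fl+.
The recombinant classes are ts+ fl+ and ts fl: 242 + 252 = 494.
Recombination frequency = 494/1456 = 0.3393 ≈ 33.9%, i.e. 33.9 centimorgans.

33.9 centimorgans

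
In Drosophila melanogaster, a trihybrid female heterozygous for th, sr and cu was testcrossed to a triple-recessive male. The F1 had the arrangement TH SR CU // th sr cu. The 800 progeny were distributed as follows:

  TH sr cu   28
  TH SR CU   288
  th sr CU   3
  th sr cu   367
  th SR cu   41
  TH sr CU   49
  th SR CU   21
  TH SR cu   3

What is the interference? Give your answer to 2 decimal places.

0.09

The two rarest classes, TH SR cu and th sr CU, are the double crossovers. Comparing them with the parentals, only the cu allele has switched, so cu is the middle locus and the order is th – cu – sr.
th–cu: (49 + 6)/800 = 0.0688; cu–sr: (90 + 6)/800 = 0.1200.
Expected DCO frequency = 0.0688 × 0.1200 ≈ 0.00826; observed = 6/800 ≈ 0.00750.
Coefficient of coincidence = 0.00750/0.00826 ≈ 0.91; interference = 1 − 0.91 = 0.09.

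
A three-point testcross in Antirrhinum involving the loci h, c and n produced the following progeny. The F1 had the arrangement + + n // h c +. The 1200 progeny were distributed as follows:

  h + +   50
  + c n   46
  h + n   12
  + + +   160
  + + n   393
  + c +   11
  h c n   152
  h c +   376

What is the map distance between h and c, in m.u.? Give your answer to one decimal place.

9.9 m.u.

The two rarest classes, h + n and + c +, are the double crossovers. Comparing them with the parentals, only the h allele has switched, so h is the middle locus and the order is c – h – n.
Crossovers in the c–h interval produce the single-crossover classes + c n and h + + (46 + 50 = 96) plus the double crossovers (23).
RF(c–h) = (96 + 23) / 1200 = 119/1200 = 0.0992 → 9.9 m.u.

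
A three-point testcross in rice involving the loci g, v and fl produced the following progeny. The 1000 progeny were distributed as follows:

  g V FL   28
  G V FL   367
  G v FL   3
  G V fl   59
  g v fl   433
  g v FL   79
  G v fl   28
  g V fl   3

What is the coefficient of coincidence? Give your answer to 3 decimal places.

0.672

The two most frequent reciprocal classes, G V FL and g v fl, are the parental types, so the F1 was G V FL / g v fl.
The two rarest classes, G v FL and g V fl, are the double crossovers. Comparing them with the parentals, only the v allele has switched, so v is the middle locus and the order is fl – v – g.
fl–v: (138 + 6)/1000 = 0.1440; v–g: (56 + 6)/1000 = 0.0620.
Expected DCO frequency = 0.1440 × 0.0620 ≈ 0.00893; observed = 6/1000 ≈ 0.00600.
Coefficient of coincidence = 0.00600/0.00893 ≈ 0.672.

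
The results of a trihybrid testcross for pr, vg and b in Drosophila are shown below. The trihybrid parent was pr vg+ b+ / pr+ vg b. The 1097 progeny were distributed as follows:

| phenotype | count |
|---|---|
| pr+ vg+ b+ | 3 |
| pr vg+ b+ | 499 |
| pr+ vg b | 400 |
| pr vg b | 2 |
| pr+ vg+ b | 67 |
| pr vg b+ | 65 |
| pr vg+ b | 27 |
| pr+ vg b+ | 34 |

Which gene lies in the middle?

pr

The two rarest classes, pr+ vg+ b+ and pr vg b, are the double crossovers. Comparing them with the parentals, only the pr allele has switched, so pr is the middle locus and the order is vg – pr – b.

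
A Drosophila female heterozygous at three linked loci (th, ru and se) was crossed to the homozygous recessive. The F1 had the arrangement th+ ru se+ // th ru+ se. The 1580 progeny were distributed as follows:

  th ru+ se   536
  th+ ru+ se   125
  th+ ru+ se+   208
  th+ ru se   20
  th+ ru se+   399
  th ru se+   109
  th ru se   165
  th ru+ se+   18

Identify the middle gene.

se

The two rarest classes, th+ ru se and th ru+ se+, are the double crossovers. Comparing them with the parentals, only the se allele has switched, so se is the middle locus and the order is ru – se – th.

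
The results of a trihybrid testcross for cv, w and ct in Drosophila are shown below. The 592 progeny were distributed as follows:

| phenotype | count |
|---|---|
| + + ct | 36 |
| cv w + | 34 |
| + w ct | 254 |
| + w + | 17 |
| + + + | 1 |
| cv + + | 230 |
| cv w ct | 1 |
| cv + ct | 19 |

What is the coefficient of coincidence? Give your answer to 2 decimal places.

0.43

The two most frequent reciprocal classes, cv + + and + w ct, are the parental types, so the F1 was cv + + / + w ct.
The two rarest classes, + + + and cv w ct, are the double crossovers. Comparing them with the parentals, only the cv allele has switched, so cv is the middle locus and the order is w – cv – ct.
w–cv: (70 + 2)/592 = 0.1216; cv–ct: (36 + 2)/592 = 0.0642.
Expected DCO frequency = 0.1216 × 0.0642 ≈ 0.00781; observed = 2/592 ≈ 0.00338.
Coefficient of coincidence = 0.00338/0.00781 ≈ 0.43.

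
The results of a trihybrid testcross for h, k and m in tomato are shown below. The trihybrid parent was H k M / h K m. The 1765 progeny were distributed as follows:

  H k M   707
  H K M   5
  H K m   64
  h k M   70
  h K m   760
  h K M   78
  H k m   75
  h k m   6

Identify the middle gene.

k

The two rarest classes, H K M and h k m, are the double crossovers. Comparing them with the parentals, only the k allele has switched, so k is the middle locus and the order is m – k – h.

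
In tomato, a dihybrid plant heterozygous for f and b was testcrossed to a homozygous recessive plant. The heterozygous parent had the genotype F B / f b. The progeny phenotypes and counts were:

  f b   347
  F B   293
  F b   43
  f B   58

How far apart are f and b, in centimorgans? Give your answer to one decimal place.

The recombinant classes are F b and f B: 43 + 58 = 101.
Recombination frequency = 101/741 = 0.1363 ≈ 13.6%, i.e. 13.6 centimorgans.

13.6 centimorgans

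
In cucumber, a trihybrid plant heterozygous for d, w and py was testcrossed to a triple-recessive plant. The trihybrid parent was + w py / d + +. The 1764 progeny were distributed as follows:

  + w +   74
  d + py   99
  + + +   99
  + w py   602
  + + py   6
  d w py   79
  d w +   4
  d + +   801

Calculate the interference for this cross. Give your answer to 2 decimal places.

The two rarest classes, + + py and d w +, are the double crossovers. Comparing them with the parentals, only the w allele has switched, so w is the middle locus and the order is d – w – py.
d–w: (178 + 10)/1764 = 0.1066; w–py: (173 + 10)/1764 = 0.1037.
Expected DCO frequency = 0.1066 × 0.1037 ≈ 0.01105; observed = 10/1764 ≈ 0.00567.
Coefficient of coincidence = 0.00567/0.01105 ≈ 0.51; interference = 1 − 0.51 = 0.49.

0.49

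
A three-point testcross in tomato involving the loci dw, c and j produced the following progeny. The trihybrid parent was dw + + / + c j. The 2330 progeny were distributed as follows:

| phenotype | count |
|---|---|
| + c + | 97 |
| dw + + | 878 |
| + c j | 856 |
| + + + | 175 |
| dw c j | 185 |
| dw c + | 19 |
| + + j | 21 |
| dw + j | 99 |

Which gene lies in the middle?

c

The two rarest classes, dw c + and + + j, are the double crossovers. Comparing them with the parentals, only the c allele has switched, so c is the middle locus and the order is dw – c – j.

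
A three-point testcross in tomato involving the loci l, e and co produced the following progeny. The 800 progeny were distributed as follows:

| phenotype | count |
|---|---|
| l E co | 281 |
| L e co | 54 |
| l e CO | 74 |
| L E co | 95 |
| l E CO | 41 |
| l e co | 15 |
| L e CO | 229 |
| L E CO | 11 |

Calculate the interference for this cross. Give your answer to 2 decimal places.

0.12

The two most frequent reciprocal classes, l E co and L e CO, are the parental types, so the F1 was l E co / L e CO.
The two rarest classes, l e co and L E CO, are the double crossovers. Comparing them with the parentals, only the e allele has switched, so e is the middle locus and the order is l – e – co.
l–e: (169 + 26)/800 = 0.2437; e–co: (95 + 26)/800 = 0.1512.
Expected DCO frequency = 0.2437 × 0.1512 ≈ 0.03685; observed = 26/800 ≈ 0.03250.
Coefficient of coincidence = 0.03250/0.03685 ≈ 0.88; interference = 1 − 0.88 = 0.12.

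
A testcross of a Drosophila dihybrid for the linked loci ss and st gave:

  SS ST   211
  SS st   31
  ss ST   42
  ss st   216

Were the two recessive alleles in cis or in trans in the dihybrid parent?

The two most frequent classes are SS ST (211) and ss st (216); these are the parental (non-recombinant) types.
So the F1 carried SS ST on one chromosome and ss st on the other — the recessive alleles are on the same chromosome (cis / coupling).

cis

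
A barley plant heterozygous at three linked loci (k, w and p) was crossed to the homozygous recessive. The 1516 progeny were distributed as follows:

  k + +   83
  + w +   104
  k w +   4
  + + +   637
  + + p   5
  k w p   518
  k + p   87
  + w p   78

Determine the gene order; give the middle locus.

The two most frequent reciprocal classes, k w p and + + +, are the parental types, so the F1 was k w p / + + +.
The two rarest classes, k w + and + + p, are the double crossovers. Comparing them with the parentals, only the p allele has switched, so p is the middle locus and the order is k – p – w.

p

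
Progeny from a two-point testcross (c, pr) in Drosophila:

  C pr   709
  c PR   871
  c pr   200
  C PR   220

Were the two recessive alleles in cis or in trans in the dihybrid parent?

trans

The two most frequent classes are C pr (709) and c PR (871); these are the parental (non-recombinant) types.
So the F1 carried C pr on one chromosome and c PR on the other — the recessive alleles are on opposite chromosomes (trans / repulsion).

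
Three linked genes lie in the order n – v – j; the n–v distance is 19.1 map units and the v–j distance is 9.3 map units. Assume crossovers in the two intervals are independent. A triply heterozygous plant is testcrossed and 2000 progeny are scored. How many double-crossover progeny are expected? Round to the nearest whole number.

36

Map distances give recombination frequencies of 0.191 and 0.093 for the two intervals.
With no interference, expected double-crossover frequency = 0.191 × 0.093 = 0.01776.
Expected number = 0.01776 × 2000 = 35.53 ≈ 36.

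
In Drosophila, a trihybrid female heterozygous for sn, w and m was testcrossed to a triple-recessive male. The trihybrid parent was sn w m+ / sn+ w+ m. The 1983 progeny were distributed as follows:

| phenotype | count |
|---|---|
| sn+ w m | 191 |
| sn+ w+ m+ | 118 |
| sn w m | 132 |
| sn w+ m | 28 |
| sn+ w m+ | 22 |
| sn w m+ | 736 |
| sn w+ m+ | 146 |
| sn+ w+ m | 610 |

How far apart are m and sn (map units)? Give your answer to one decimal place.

The two rarest classes, sn+ w m+ and sn w+ m, are the double crossovers. Comparing them with the parentals, only the sn allele has switched, so sn is the middle locus and the order is m – sn – w.
Crossovers in the m–sn interval produce the single-crossover classes sn w m and sn+ w+ m+ (132 + 118 = 250) plus the double crossovers (50).
RF(m–sn) = (250 + 50) / 1983 = 300/1983 = 0.1513 → 15.1 map units.

15.1 map units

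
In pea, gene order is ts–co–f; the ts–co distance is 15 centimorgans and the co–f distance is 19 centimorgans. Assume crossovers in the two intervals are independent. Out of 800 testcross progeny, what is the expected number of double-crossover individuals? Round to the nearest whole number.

Map distances give recombination frequencies of 0.150 and 0.190 for the two intervals.
With no interference, expected double-crossover frequency = 0.150 × 0.190 = 0.02850.
Expected number = 0.02850 × 800 = 22.80 ≈ 23.

23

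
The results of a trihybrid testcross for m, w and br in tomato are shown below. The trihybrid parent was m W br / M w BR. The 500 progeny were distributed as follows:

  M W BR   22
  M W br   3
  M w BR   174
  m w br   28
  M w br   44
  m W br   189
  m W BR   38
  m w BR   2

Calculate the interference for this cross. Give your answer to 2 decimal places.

0.48

The two rarest classes, M W br and m w BR, are the double crossovers. Comparing them with the parentals, only the m allele has switched, so m is the middle locus and the order is w – m – br.
w–m: (50 + 5)/500 = 0.1100; m–br: (82 + 5)/500 = 0.1740.
Expected DCO frequency = 0.1100 × 0.1740 ≈ 0.01914; observed = 5/500 ≈ 0.01000.
Coefficient of coincidence = 0.01000/0.01914 ≈ 0.52; interference = 1 − 0.52 = 0.48.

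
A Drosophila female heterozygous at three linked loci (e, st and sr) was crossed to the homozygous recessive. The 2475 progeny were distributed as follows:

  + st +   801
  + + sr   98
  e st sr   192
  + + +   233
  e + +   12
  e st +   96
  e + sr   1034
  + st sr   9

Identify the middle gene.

The two most frequent reciprocal classes, e + sr and + st +, are the parental types, so the F1 was e + sr / + st +.
The two rarest classes, e + + and + st sr, are the double crossovers. Comparing them with the parentals, only the sr allele has switched, so sr is the middle locus and the order is e – sr – st.

sr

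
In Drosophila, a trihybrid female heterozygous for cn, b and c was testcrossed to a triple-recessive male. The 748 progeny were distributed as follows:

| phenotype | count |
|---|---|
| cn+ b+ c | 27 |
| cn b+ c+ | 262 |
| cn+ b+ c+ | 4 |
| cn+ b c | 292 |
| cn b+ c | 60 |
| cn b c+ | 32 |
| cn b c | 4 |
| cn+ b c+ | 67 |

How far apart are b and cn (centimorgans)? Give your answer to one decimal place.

The two most frequent reciprocal classes, cn b+ c+ and cn+ b c, are the parental types, so the F1 was cn b+ c+ / cn+ b c.
The two rarest classes, cn+ b+ c+ and cn b c, are the double crossovers. Comparing them with the parentals, only the cn allele has switched, so cn is the middle locus and the order is c – cn – b.
Crossovers in the cn–b interval produce the single-crossover classes cn b c+ and cn+ b+ c (32 + 27 = 59) plus the double crossovers (8).
RF(cn–b) = (59 + 8) / 748 = 67/748 = 0.0896 → 9.0 centimorgans.

9.0 centimorgans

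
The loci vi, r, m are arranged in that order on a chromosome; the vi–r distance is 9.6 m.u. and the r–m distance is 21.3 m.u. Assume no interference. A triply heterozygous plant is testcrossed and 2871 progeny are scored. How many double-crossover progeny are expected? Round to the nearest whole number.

Map distances give recombination frequencies of 0.096 and 0.213 for the two intervals.
With no interference, expected double-crossover frequency = 0.096 × 0.213 = 0.02045.
Expected number = 0.02045 × 2871 = 58.71 ≈ 59.

59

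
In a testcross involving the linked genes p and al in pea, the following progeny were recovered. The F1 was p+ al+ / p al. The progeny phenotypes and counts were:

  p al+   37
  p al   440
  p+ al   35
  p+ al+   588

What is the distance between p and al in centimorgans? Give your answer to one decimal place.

The recombinant classes are p+ al and p al+: 35 + 37 = 72.
Recombination frequency = 72/1100 = 0.0655 ≈ 6.5%, i.e. 6.5 centimorgans.

6.5 centimorgans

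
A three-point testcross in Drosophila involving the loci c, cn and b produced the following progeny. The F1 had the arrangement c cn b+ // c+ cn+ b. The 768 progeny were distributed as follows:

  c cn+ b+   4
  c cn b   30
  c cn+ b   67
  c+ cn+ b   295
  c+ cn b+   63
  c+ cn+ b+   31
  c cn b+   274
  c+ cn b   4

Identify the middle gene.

cn

The two rarest classes, c cn+ b+ and c+ cn b, are the double crossovers. Comparing them with the parentals, only the cn allele has switched, so cn is the middle locus and the order is b – cn – c.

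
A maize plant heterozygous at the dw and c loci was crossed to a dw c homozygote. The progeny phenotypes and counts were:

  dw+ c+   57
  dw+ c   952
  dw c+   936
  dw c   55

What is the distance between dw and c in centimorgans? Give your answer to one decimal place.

The two most frequent classes, dw+ c (952) and dw c+ (936), are the parental types, so the F1 was dw+ c / dw c+.
The recombinant classes are dw+ c+ and dw c: 57 + 55 = 112.
Recombination frequency = 112/2000 = 0.0560 ≈ 5.6%, i.e. 5.6 centimorgans.

5.6 centimorgans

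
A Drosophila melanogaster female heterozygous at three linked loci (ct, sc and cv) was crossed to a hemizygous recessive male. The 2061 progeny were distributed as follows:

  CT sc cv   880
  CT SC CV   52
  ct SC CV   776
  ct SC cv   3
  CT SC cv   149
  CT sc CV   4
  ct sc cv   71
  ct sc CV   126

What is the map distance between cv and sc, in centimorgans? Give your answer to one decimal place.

The two most frequent reciprocal classes, ct SC CV and CT sc cv, are the parental types, so the F1 was ct SC CV / CT sc cv.
The two rarest classes, ct SC cv and CT sc CV, are the double crossovers. Comparing them with the parentals, only the cv allele has switched, so cv is the middle locus and the order is sc – cv – ct.
Crossovers in the sc–cv interval produce the single-crossover classes ct sc CV and CT SC cv (126 + 149 = 275) plus the double crossovers (7).
RF(sc–cv) = (275 + 7) / 2061 = 282/2061 = 0.1368 → 13.7 centimorgans.

13.7 centimorgans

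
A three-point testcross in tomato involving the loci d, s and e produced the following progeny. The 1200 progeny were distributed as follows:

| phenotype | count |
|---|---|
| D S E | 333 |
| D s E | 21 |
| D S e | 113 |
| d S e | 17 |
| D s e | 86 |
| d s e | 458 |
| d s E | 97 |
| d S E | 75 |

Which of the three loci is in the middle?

s

The two most frequent reciprocal classes, d s e and D S E, are the parental types, so the F1 was d s e / D S E.
The two rarest classes, d S e and D s E, are the double crossovers. Comparing them with the parentals, only the s allele has switched, so s is the middle locus and the order is e – s – d.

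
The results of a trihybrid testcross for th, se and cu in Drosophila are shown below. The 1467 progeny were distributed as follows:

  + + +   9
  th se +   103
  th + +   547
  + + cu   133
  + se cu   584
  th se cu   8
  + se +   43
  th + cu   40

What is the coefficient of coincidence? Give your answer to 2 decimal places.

The two most frequent reciprocal classes, + se cu and th + +, are the parental types, so the F1 was + se cu / th + +.
The two rarest classes, th se cu and + + +, are the double crossovers. Comparing them with the parentals, only the th allele has switched, so th is the middle locus and the order is se – th – cu.
se–th: (236 + 17)/1467 = 0.1725; th–cu: (83 + 17)/1467 = 0.0682.
Expected DCO frequency = 0.1725 × 0.0682 ≈ 0.01176; observed = 17/1467 ≈ 0.01159.
Coefficient of coincidence = 0.01159/0.01176 ≈ 0.99.

0.99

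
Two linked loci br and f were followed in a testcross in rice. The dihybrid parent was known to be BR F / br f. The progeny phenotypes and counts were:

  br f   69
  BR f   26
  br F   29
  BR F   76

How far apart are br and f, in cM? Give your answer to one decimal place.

The recombinant classes are BR f and br F: 26 + 29 = 55.
Recombination frequency = 55/200 = 0.2750 ≈ 27.5%, i.e. 27.5 cM.

27.5 cM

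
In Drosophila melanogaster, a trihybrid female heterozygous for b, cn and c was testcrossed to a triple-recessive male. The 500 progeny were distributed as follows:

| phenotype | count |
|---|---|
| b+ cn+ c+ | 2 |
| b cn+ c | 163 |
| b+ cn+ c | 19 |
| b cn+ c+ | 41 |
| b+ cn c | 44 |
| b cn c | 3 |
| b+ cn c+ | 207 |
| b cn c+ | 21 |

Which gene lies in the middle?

cn

The two most frequent reciprocal classes, b+ cn c+ and b cn+ c, are the parental types, so the F1 was b+ cn c+ / b cn+ c.
The two rarest classes, b+ cn+ c+ and b cn c, are the double crossovers. Comparing them with the parentals, only the cn allele has switched, so cn is the middle locus and the order is b – cn – c.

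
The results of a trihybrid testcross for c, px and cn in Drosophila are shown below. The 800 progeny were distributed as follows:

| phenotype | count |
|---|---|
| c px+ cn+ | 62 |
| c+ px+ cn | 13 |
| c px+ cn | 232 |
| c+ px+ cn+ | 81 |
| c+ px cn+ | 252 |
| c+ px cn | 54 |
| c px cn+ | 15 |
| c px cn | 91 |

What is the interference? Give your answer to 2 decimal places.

0.22

The two most frequent reciprocal classes, c px+ cn and c+ px cn+, are the parental types, so the F1 was c px+ cn / c+ px cn+.
The two rarest classes, c+ px+ cn and c px cn+, are the double crossovers. Comparing them with the parentals, only the c allele has switched, so c is the middle locus and the order is cn – c – px.
cn–c: (116 + 28)/800 = 0.1800; c–px: (172 + 28)/800 = 0.2500.
Expected DCO frequency = 0.1800 × 0.2500 ≈ 0.04500; observed = 28/800 ≈ 0.03500.
Coefficient of coincidence = 0.03500/0.04500 ≈ 0.78; interference = 1 − 0.78 = 0.22.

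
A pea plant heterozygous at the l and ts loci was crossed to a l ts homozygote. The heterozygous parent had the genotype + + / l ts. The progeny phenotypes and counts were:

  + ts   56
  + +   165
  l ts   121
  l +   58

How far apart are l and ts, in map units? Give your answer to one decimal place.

28.5 map units

The recombinant classes are + ts and l +: 56 + 58 = 114.
Recombination frequency = 114/400 = 0.2850 ≈ 28.5%, i.e. 28.5 map units.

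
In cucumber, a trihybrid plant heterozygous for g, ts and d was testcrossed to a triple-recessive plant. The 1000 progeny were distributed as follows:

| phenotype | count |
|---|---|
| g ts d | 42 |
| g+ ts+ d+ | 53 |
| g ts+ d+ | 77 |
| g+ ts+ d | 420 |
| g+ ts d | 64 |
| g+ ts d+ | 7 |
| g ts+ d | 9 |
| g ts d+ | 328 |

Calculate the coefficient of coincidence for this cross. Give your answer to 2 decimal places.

The two most frequent reciprocal classes, g+ ts+ d and g ts d+, are the parental types, so the F1 was g+ ts+ d / g ts d+.
The two rarest classes, g ts+ d and g+ ts d+, are the double crossovers. Comparing them with the parentals, only the g allele has switched, so g is the middle locus and the order is ts – g – d.
ts–g: (141 + 16)/1000 = 0.1570; g–d: (95 + 16)/1000 = 0.1110.
Expected DCO frequency = 0.1570 × 0.1110 ≈ 0.01743; observed = 16/1000 ≈ 0.01600.
Coefficient of coincidence = 0.01600/0.01743 ≈ 0.92.

0.92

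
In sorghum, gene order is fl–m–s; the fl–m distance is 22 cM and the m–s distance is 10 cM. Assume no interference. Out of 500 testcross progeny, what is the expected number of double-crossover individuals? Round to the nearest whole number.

11

Map distances give recombination frequencies of 0.220 and 0.100 for the two intervals.
With no interference, expected double-crossover frequency = 0.220 × 0.100 = 0.02200.
Expected number = 0.02200 × 500 = 11.00 ≈ 11.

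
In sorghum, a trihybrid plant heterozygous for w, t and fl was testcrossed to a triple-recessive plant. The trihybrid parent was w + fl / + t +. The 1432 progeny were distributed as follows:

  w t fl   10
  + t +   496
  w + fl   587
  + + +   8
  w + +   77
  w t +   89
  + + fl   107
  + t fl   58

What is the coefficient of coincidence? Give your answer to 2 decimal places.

0.79

The two rarest classes, w t fl and + + +, are the double crossovers. Comparing them with the parentals, only the t allele has switched, so t is the middle locus and the order is fl – t – w.
fl–t: (135 + 18)/1432 = 0.1068; t–w: (196 + 18)/1432 = 0.1494.
Expected DCO frequency = 0.1068 × 0.1494 ≈ 0.01596; observed = 18/1432 ≈ 0.01257.
Coefficient of coincidence = 0.01257/0.01596 ≈ 0.79.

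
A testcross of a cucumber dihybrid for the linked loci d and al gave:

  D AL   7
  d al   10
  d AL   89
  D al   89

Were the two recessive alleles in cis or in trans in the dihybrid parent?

trans

The two most frequent classes are D al (89) and d AL (89); these are the parental (non-recombinant) types.
So the F1 carried D al on one chromosome and d AL on the other — the recessive alleles are on opposite chromosomes (trans / repulsion).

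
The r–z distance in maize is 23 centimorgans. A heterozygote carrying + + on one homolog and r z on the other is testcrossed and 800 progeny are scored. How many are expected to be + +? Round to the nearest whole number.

A map distance of 23 centimorgans corresponds to a recombination frequency of 0.230.
The F1 is + + / r z, so + + is a parental gamete class with expected frequency (1 − r)/2 = 0.770/2 = 0.3850.
Expected number = 0.3850 × 800 = 308.00 ≈ 308.

308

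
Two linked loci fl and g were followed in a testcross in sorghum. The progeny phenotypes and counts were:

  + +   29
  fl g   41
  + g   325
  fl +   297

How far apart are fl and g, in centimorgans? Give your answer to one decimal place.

10.1 centimorgans

The two most frequent classes, + g (325) and fl + (297), are the parental types, so the F1 was + g / fl +.
The recombinant classes are + + and fl g: 29 + 41 = 70.
Recombination frequency = 70/692 = 0.1012 ≈ 10.1%, i.e. 10.1 centimorgans.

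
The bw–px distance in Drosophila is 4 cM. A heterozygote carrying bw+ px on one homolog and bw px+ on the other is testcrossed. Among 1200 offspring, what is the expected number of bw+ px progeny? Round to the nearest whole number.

A map distance of 4 cM corresponds to a recombination frequency of 0.040.
The F1 is bw+ px / bw px+, so bw+ px is a parental gamete class with expected frequency (1 − r)/2 = 0.960/2 = 0.4800.
Expected number = 0.4800 × 1200 = 576.00 ≈ 576.

576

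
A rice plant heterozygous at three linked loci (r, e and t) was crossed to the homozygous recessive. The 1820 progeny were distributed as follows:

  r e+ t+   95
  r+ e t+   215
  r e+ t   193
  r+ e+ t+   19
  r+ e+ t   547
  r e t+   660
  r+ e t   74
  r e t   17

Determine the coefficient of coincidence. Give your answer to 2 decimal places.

0.72

The two most frequent reciprocal classes, r+ e+ t and r e t+, are the parental types, so the F1 was r+ e+ t / r e t+.
The two rarest classes, r+ e+ t+ and r e t, are the double crossovers. Comparing them with the parentals, only the t allele has switched, so t is the middle locus and the order is e – t – r.
e–t: (169 + 36)/1820 = 0.1126; t–r: (408 + 36)/1820 = 0.2440.
Expected DCO frequency = 0.1126 × 0.2440 ≈ 0.02747; observed = 36/1820 ≈ 0.01978.
Coefficient of coincidence = 0.01978/0.02747 ≈ 0.72.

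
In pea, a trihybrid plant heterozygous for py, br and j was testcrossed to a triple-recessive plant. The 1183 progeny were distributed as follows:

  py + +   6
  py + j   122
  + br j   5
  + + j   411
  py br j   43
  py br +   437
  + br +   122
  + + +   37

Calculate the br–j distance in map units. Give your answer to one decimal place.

The two most frequent reciprocal classes, + + j and py br +, are the parental types, so the F1 was + + j / py br +.
The two rarest classes, + br j and py + +, are the double crossovers. Comparing them with the parentals, only the br allele has switched, so br is the middle locus and the order is py – br – j.
Crossovers in the br–j interval produce the single-crossover classes + + + and py br j (37 + 43 = 80) plus the double crossovers (11).
RF(br–j) = (80 + 11) / 1183 = 91/1183 = 0.0769 → 7.7 map units.

7.7 map units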